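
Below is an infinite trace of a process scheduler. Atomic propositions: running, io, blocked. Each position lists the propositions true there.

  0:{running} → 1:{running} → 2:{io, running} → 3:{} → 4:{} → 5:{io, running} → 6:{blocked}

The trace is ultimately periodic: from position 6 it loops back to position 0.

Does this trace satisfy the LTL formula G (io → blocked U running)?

io → blocked U running holds at every position 0..6, and those are all positions ever visited, so G (io → blocked U running) holds.
Positions where io holds: 2, 5.
Check blocked U running at each: 2→ok, 5→ok.

Satisfied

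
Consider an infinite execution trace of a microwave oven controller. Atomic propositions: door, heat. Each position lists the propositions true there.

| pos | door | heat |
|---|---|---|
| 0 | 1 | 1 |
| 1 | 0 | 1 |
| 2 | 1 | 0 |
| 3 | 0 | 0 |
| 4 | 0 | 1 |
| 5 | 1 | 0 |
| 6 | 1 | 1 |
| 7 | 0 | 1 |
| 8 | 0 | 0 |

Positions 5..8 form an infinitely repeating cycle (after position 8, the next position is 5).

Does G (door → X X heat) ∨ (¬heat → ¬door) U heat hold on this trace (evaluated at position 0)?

Satisfied

door → X X heat must hold at every position from 0 onward. It fails at position 0, so G (door → X X heat) is false.
Positions where door holds: 0, 2, 5, 6.
Check X X heat at each: 0→fails, 2→ok, 5→ok, 6→fails.
Walking from position 0: heat first holds at position 0, and ¬heat → ¬door holds at every earlier position along the way, so (¬heat → ¬door) U heat holds.
At position 0: G (door → X X heat) is false; (¬heat → ¬door) U heat is true; so G (door → X X heat) ∨ (¬heat → ¬door) U heat is true.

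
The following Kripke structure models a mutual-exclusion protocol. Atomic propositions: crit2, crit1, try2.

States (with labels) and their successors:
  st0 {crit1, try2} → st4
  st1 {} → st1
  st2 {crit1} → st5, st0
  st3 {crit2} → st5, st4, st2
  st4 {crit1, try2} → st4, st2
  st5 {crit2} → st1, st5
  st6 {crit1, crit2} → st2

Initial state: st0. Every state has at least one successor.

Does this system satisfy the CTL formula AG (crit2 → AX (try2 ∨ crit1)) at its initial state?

States satisfying crit2 → AX (try2 ∨ crit1): {st0, st1, st2, st4, st6}.
States satisfying AG (crit2 → AX (try2 ∨ crit1)): {st1}.
st5 is reachable from st0 and violates crit2 → AX (try2 ∨ crit1), so AG fails at st0.
st0 ∉ Sat(AG (crit2 → AX (try2 ∨ crit1))).

No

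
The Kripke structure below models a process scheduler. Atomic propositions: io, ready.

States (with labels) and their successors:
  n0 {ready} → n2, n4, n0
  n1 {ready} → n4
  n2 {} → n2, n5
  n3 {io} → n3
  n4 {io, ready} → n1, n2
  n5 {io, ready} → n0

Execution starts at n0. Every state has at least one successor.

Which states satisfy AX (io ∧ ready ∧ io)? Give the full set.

{n1}

States satisfying io ∧ ready ∧ io: {n4, n5}.
States satisfying AX (io ∧ ready ∧ io): {n1}.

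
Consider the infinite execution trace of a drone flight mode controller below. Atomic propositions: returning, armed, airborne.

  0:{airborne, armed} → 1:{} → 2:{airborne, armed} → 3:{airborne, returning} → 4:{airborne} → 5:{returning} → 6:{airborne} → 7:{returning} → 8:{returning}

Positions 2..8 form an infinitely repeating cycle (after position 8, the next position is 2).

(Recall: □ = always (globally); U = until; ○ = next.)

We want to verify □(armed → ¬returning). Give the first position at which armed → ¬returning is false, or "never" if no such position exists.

armed → ¬returning holds at every position 0..8, and those are all the positions the trace ever visits, so the invariant □(armed → ¬returning) is never violated.

never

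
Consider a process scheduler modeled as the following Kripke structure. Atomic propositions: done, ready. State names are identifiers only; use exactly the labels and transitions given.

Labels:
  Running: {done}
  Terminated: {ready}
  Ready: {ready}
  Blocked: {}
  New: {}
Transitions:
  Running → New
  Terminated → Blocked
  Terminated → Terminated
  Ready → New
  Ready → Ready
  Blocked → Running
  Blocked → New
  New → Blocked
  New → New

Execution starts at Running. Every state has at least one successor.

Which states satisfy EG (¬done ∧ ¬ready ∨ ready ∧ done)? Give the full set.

{Blocked, New}

States satisfying ¬done ∧ ¬ready ∨ ready ∧ done: {Blocked, New}.
States satisfying EG (¬done ∧ ¬ready ∨ ready ∧ done): {Blocked, New}.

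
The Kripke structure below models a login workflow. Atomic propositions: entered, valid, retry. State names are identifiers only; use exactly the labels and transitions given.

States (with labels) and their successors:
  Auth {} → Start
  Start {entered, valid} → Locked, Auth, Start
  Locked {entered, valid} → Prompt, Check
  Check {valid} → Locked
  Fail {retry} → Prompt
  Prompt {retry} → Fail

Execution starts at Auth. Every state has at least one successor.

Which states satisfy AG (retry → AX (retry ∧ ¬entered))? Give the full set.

{Auth, Start, Locked, Check, Fail, Prompt}

States satisfying retry → AX (retry ∧ ¬entered): {Auth, Start, Locked, Check, Fail, Prompt}.
States satisfying AG (retry → AX (retry ∧ ¬entered)): {Auth, Start, Locked, Check, Fail, Prompt}.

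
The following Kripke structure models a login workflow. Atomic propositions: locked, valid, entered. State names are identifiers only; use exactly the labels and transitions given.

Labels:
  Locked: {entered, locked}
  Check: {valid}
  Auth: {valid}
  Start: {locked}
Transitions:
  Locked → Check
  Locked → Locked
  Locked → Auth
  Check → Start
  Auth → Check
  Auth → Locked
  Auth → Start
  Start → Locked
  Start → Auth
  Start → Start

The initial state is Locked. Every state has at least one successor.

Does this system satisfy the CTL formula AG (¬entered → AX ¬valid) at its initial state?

No

States satisfying ¬entered → AX ¬valid: {Locked, Check}.
States satisfying AG (¬entered → AX ¬valid): ∅.
Auth is reachable from Locked and violates ¬entered → AX ¬valid, so AG fails at Locked.
Locked ∉ Sat(AG (¬entered → AX ¬valid)).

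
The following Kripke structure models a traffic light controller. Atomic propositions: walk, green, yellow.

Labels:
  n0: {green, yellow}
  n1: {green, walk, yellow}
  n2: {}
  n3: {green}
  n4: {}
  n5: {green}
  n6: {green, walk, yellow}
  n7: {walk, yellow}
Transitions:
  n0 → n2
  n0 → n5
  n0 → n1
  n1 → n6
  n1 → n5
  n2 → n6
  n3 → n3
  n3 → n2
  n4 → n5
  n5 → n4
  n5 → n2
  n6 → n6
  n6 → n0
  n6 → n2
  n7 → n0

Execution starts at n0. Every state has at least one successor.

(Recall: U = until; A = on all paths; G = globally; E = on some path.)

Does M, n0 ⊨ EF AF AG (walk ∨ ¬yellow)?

No

States satisfying AF AG (walk ∨ ¬yellow): ∅.
States satisfying EF AF AG (walk ∨ ¬yellow): ∅.
No suitable path/successor from n0 witnesses the formula.
n0 ∉ Sat(EF AF AG (walk ∨ ¬yellow)).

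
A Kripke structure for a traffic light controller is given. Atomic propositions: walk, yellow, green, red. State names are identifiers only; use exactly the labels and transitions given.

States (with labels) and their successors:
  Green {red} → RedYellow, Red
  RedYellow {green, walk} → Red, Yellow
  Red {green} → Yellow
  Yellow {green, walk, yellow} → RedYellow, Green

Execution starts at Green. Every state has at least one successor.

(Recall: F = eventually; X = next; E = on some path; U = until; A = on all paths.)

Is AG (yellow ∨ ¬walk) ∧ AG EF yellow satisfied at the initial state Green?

States satisfying yellow ∨ ¬walk: {Green, Red, Yellow}.
States satisfying AG (yellow ∨ ¬walk): ∅.
States satisfying EF yellow: {Green, RedYellow, Red, Yellow}.
States satisfying AG EF yellow: {Green, RedYellow, Red, Yellow}.
States satisfying AG (yellow ∨ ¬walk) ∧ AG EF yellow: ∅.
Green ∉ Sat(AG (yellow ∨ ¬walk) ∧ AG EF yellow).

Violated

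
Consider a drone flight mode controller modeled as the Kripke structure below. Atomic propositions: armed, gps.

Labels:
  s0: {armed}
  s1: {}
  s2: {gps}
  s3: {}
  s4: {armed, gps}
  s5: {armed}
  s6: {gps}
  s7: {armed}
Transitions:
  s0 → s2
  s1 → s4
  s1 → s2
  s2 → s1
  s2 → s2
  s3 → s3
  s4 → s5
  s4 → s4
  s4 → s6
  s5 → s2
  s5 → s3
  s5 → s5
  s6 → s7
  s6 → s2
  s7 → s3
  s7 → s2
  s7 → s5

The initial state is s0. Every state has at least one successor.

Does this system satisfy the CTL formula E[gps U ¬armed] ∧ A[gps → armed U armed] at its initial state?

States satisfying gps: {s2, s4, s6}.
States satisfying ¬armed: {s1, s2, s3, s6}.
States satisfying E[gps U ¬armed]: {s1, s2, s3, s4, s6}.
States satisfying gps → armed: {s0, s1, s3, s4, s5, s7}.
States satisfying armed: {s0, s4, s5, s7}.
States satisfying A[gps → armed U armed]: {s0, s4, s5, s7}.
States satisfying E[gps U ¬armed] ∧ A[gps → armed U armed]: {s4}.
s0 ∉ Sat(E[gps U ¬armed] ∧ A[gps → armed U armed]).

Violated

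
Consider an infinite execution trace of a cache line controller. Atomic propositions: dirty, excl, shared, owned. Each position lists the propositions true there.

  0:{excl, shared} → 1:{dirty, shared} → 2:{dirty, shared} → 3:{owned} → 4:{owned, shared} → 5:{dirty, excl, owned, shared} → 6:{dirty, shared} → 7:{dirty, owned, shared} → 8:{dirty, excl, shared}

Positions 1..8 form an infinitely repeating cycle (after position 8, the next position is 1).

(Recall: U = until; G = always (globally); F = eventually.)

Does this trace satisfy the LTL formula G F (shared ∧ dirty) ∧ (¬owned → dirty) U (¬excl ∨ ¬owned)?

Satisfied

F (shared ∧ dirty) holds at every position 0..8, and those are all positions ever visited, so G F (shared ∧ dirty) holds.
Walking from position 0: ¬excl ∨ ¬owned first holds at position 0, and ¬owned → dirty holds at every earlier position along the way, so (¬owned → dirty) U (¬excl ∨ ¬owned) holds.
At position 0: G F (shared ∧ dirty) is true; (¬owned → dirty) U (¬excl ∨ ¬owned) is true; so G F (shared ∧ dirty) ∧ (¬owned → dirty) U (¬excl ∨ ¬owned) is true.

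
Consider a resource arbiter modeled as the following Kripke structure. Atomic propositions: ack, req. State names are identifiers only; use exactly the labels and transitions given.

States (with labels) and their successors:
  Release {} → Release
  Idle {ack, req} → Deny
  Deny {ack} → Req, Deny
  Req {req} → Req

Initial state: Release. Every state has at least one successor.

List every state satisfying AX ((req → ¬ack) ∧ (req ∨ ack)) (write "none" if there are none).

{Idle, Deny, Req}

States satisfying (req → ¬ack) ∧ (req ∨ ack): {Deny, Req}.
States satisfying AX ((req → ¬ack) ∧ (req ∨ ack)): {Idle, Deny, Req}.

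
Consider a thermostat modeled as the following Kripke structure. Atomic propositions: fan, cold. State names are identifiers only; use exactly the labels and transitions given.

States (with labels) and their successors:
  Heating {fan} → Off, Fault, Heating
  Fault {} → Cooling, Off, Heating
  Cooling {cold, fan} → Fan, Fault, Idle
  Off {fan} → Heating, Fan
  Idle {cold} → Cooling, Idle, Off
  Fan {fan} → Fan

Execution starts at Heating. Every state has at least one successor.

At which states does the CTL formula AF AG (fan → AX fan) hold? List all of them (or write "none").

States satisfying AG (fan → AX fan): {Fan}.
States satisfying AF AG (fan → AX fan): {Fan}.

{Fan}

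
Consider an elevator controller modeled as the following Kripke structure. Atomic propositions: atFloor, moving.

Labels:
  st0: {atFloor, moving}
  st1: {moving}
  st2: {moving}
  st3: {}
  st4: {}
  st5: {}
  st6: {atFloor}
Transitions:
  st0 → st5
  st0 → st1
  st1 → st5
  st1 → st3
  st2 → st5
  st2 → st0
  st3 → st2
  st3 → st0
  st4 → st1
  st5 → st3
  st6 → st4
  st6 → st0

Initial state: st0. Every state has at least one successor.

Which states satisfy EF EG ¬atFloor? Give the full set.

{st0, st1, st2, st3, st4, st5, st6}

States satisfying EG ¬atFloor: {st1, st2, st3, st4, st5}.
States satisfying EF EG ¬atFloor: {st0, st1, st2, st3, st4, st5, st6}.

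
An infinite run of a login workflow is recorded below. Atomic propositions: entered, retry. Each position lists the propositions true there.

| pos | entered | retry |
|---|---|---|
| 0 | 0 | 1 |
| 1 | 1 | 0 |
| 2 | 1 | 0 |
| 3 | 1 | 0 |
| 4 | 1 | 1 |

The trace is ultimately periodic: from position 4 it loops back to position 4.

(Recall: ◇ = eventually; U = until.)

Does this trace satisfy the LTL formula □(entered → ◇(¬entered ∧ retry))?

entered → ◇(¬entered ∧ retry) must hold at every position from 0 onward. It fails at position 1, so □(entered → ◇(¬entered ∧ retry)) is false.
Positions where entered holds: 1, 2, 3, 4.
Check ◇(¬entered ∧ retry) at each: 1→fails, 2→fails, 3→fails, 4→fails.

Violated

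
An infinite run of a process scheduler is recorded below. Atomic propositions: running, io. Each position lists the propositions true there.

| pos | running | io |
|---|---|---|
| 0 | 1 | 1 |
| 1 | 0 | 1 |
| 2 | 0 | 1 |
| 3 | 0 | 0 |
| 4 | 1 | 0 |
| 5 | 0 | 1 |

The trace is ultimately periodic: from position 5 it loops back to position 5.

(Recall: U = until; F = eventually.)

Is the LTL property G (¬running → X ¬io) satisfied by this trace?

¬running → X ¬io must hold at every position from 0 onward. It fails at position 1, so G (¬running → X ¬io) is false.
Positions where ¬running holds: 1, 2, 3, 5.
Check X ¬io at each: 1→fails, 2→ok, 3→ok, 5→fails.

No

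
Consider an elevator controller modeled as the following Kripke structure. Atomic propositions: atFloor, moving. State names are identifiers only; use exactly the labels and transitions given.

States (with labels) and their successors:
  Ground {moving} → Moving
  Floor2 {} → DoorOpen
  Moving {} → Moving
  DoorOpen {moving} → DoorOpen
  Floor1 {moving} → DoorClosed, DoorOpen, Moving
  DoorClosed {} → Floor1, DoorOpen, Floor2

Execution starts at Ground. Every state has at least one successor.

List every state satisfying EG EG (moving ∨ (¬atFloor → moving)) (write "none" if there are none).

{DoorOpen, Floor1}

States satisfying EG (moving ∨ (¬atFloor → moving)): {DoorOpen, Floor1}.
States satisfying EG EG (moving ∨ (¬atFloor → moving)): {DoorOpen, Floor1}.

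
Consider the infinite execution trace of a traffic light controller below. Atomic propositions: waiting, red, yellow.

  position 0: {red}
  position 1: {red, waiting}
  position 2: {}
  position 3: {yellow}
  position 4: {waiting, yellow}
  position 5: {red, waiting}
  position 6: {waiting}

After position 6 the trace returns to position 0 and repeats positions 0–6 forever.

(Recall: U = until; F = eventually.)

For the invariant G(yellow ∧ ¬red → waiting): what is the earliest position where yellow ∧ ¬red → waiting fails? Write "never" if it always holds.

3

Check yellow ∧ ¬red → waiting at each position in order: 0 ✓, 1 ✓, 2 ✓.
At position 3 the labels are {yellow}, so yellow ∧ ¬red → waiting is false there. This is the first violation.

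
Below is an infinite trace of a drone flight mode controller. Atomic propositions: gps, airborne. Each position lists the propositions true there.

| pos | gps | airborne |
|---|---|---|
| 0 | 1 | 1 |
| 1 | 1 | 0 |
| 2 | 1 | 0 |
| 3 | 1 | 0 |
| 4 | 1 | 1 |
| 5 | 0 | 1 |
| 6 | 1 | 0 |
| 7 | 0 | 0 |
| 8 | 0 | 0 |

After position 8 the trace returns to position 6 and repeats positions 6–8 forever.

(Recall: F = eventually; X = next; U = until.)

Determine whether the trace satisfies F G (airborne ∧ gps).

Violated

G (airborne ∧ gps) is false at every position 0..8, so it never becomes true and F G (airborne ∧ gps) fails.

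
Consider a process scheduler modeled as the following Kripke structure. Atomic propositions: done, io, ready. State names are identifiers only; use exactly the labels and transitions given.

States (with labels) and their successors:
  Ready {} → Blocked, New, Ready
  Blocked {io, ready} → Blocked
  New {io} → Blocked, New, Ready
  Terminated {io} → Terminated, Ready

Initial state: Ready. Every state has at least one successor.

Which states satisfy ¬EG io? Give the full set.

States satisfying io: {Blocked, New, Terminated}.
States satisfying EG io: {Blocked, New, Terminated}.
States satisfying ¬EG io: {Ready}.

{Ready}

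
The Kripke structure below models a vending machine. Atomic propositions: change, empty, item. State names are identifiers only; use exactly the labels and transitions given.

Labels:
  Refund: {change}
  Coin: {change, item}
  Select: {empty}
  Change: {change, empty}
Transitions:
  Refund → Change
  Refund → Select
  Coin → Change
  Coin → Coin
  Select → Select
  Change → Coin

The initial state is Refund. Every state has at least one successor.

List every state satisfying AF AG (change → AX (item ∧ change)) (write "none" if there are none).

States satisfying AG (change → AX (item ∧ change)): {Select}.
States satisfying AF AG (change → AX (item ∧ change)): {Select}.

{Select}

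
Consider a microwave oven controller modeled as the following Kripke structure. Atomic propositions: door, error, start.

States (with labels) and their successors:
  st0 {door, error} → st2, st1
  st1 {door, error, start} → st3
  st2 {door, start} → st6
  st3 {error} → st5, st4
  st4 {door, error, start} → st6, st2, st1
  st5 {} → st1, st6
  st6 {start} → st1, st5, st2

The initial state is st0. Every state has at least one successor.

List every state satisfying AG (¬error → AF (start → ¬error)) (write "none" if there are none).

States satisfying ¬error → AF (start → ¬error): {st0, st1, st2, st3, st4, st5, st6}.
States satisfying AG (¬error → AF (start → ¬error)): {st0, st1, st2, st3, st4, st5, st6}.

{st0, st1, st2, st3, st4, st5, st6}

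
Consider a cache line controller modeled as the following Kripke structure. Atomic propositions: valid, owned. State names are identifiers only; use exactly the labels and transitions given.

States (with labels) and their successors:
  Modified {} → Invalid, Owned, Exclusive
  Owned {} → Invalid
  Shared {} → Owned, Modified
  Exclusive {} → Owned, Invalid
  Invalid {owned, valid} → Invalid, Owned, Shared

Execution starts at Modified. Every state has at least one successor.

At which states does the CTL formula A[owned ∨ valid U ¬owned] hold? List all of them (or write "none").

{Modified, Owned, Shared, Exclusive}

States satisfying owned ∨ valid: {Invalid}.
States satisfying ¬owned: {Modified, Owned, Shared, Exclusive}.
States satisfying A[owned ∨ valid U ¬owned]: {Modified, Owned, Shared, Exclusive}.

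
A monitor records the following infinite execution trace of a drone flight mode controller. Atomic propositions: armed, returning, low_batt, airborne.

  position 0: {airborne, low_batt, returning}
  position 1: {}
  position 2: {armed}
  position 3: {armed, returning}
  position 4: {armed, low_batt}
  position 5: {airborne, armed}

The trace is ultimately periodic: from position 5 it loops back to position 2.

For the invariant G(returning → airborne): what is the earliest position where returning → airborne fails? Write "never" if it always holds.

3

Check returning → airborne at each position in order: 0 ✓, 1 ✓, 2 ✓.
At position 3 the labels are {armed, returning}, so returning → airborne is false there. This is the first violation.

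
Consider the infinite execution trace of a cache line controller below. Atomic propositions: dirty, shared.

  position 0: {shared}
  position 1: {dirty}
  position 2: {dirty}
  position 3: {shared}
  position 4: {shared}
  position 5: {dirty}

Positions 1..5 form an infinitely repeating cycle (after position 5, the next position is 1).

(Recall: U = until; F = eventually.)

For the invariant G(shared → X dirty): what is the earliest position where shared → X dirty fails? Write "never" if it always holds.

3

Check shared → X dirty at each position in order: 0 ✓, 1 ✓, 2 ✓.
At position 3 the labels are {shared} and the next position 4 has {shared}, so shared → X dirty is false there. This is the first violation.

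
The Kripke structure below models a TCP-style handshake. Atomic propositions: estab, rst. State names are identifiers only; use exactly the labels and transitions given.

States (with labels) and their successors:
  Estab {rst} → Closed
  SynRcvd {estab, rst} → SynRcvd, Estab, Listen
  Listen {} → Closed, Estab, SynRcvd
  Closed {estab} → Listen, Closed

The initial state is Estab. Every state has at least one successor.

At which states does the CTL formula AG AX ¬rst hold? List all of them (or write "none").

none

States satisfying AX ¬rst: {Estab, Closed}.
States satisfying AG AX ¬rst: ∅.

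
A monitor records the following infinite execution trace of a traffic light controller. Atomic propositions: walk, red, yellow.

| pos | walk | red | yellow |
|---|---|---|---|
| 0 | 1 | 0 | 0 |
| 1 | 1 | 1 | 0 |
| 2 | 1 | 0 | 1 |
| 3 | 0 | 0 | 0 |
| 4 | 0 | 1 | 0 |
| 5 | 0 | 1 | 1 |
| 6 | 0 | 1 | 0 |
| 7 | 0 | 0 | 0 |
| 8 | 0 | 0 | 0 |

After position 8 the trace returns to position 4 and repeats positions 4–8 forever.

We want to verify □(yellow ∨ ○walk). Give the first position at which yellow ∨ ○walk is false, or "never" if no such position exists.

Check yellow ∨ ○walk at each position in order: 0 ✓, 1 ✓, 2 ✓.
At position 3 the labels are {} and the next position 4 has {red}, so yellow ∨ ○walk is false there. This is the first violation.

3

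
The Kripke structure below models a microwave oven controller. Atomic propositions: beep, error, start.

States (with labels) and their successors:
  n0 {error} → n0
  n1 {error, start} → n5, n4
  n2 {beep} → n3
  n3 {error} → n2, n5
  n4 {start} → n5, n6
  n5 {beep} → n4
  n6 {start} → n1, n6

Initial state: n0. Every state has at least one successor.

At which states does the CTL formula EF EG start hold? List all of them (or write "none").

States satisfying EG start: {n1, n4, n6}.
States satisfying EF EG start: {n1, n2, n3, n4, n5, n6}.

{n1, n2, n3, n4, n5, n6}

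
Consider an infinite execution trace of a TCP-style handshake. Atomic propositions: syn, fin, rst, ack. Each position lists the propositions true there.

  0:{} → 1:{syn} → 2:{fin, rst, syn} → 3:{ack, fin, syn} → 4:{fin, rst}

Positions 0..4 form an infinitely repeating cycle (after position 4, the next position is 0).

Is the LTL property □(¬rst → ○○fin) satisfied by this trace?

Violated

¬rst → ○○fin must hold at every position from 0 onward. It fails at position 3, so □(¬rst → ○○fin) is false.
Positions where ¬rst holds: 0, 1, 3.
Check ○○fin at each: 0→ok, 1→ok, 3→fails.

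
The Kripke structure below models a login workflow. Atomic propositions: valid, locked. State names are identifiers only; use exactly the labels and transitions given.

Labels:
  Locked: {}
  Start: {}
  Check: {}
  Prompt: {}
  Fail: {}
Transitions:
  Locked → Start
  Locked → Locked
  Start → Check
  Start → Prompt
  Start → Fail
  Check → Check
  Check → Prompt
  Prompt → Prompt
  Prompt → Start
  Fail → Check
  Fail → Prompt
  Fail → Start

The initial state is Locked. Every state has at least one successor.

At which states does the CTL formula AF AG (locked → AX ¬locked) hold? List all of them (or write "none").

{Locked, Start, Check, Prompt, Fail}

States satisfying AG (locked → AX ¬locked): {Locked, Start, Check, Prompt, Fail}.
States satisfying AF AG (locked → AX ¬locked): {Locked, Start, Check, Prompt, Fail}.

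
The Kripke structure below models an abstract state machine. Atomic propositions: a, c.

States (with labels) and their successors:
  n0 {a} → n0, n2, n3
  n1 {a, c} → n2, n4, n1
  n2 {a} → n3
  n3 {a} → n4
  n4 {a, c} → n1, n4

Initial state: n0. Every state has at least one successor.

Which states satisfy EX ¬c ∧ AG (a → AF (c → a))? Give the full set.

States satisfying ¬c: {n0, n2, n3}.
States satisfying EX ¬c: {n0, n1, n2}.
States satisfying a → AF (c → a): {n0, n1, n2, n3, n4}.
States satisfying AG (a → AF (c → a)): {n0, n1, n2, n3, n4}.
States satisfying EX ¬c ∧ AG (a → AF (c → a)): {n0, n1, n2}.

{n0, n1, n2}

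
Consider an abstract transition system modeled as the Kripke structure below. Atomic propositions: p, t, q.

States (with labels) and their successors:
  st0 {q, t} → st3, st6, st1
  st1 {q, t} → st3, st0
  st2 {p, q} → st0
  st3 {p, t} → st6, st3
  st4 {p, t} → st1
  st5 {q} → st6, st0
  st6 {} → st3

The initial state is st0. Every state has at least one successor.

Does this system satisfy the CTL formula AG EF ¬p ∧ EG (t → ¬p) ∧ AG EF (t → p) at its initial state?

States satisfying EF ¬p: {st0, st1, st2, st3, st4, st5, st6}.
States satisfying AG EF ¬p: {st0, st1, st2, st3, st4, st5, st6}.
States satisfying t → ¬p: {st0, st1, st2, st5, st6}.
States satisfying EG (t → ¬p): {st0, st1, st2, st5}.
States satisfying EF (t → p): {st0, st1, st2, st3, st4, st5, st6}.
States satisfying AG EF (t → p): {st0, st1, st2, st3, st4, st5, st6}.
States satisfying EG (t → ¬p) ∧ AG EF (t → p): {st0, st1, st2, st5}.
States satisfying AG EF ¬p ∧ EG (t → ¬p) ∧ AG EF (t → p): {st0, st1, st2, st5}.
st0 ∈ Sat(AG EF ¬p ∧ EG (t → ¬p) ∧ AG EF (t → p)).

Yes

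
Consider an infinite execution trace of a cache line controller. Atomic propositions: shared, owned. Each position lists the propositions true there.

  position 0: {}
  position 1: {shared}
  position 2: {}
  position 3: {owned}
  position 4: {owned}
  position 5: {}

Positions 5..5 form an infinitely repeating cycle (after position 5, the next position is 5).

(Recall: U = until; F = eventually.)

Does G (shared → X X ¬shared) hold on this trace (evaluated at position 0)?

Yes

shared → X X ¬shared holds at every position 0..5, and those are all positions ever visited, so G (shared → X X ¬shared) holds.
Positions where shared holds: 1.
Check X X ¬shared at each: 1→ok.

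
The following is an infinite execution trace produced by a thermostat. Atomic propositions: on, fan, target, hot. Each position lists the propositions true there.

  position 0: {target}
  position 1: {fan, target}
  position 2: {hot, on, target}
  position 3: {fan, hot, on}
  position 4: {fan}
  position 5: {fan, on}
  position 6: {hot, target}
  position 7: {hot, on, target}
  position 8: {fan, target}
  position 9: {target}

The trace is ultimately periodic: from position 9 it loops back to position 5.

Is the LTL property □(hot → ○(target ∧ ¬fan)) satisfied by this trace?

hot → ○(target ∧ ¬fan) must hold at every position from 0 onward. It fails at position 2, so □(hot → ○(target ∧ ¬fan)) is false.
Positions where hot holds: 2, 3, 6, 7.
Check ○(target ∧ ¬fan) at each: 2→fails, 3→fails, 6→ok, 7→fails.

Violated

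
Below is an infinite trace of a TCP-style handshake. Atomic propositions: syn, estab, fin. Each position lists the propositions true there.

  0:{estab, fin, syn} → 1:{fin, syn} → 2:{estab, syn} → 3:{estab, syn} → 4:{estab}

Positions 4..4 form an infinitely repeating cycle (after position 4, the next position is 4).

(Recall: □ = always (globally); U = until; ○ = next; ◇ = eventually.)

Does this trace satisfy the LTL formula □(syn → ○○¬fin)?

syn → ○○¬fin holds at every position 0..4, and those are all positions ever visited, so □(syn → ○○¬fin) holds.
Positions where syn holds: 0, 1, 2, 3.
Check ○○¬fin at each: 0→ok, 1→ok, 2→ok, 3→ok.

Holds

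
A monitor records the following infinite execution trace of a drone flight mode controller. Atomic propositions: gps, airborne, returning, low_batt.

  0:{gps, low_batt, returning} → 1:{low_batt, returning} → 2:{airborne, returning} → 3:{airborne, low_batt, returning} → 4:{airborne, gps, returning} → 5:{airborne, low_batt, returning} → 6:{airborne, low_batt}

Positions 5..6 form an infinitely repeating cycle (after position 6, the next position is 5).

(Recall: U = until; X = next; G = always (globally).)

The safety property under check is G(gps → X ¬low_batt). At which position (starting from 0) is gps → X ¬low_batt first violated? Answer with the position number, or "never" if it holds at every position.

At position 0 the labels are {gps, low_batt, returning} and the next position 1 has {low_batt, returning}, so gps → X ¬low_batt is false there. This is the first violation.

0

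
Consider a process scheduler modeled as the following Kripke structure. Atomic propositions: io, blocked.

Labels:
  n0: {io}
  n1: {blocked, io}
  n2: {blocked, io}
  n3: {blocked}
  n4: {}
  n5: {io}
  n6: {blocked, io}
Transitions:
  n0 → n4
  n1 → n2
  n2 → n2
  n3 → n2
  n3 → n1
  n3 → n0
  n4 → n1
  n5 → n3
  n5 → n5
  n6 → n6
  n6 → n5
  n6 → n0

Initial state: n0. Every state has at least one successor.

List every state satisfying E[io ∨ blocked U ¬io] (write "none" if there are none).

States satisfying io ∨ blocked: {n0, n1, n2, n3, n5, n6}.
States satisfying ¬io: {n3, n4}.
States satisfying E[io ∨ blocked U ¬io]: {n0, n3, n4, n5, n6}.

{n0, n3, n4, n5, n6}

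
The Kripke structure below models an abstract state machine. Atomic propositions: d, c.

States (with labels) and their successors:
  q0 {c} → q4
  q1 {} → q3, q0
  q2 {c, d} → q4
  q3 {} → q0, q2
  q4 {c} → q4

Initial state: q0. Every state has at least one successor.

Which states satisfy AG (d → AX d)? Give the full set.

States satisfying d → AX d: {q0, q1, q3, q4}.
States satisfying AG (d → AX d): {q0, q4}.

{q0, q4}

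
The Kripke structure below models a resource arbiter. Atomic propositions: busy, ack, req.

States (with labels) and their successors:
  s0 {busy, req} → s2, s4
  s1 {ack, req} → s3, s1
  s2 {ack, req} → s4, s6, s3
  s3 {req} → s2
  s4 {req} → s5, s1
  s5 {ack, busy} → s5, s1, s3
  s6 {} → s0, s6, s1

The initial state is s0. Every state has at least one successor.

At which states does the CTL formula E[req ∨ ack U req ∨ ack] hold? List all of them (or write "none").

States satisfying req ∨ ack: {s0, s1, s2, s3, s4, s5}.
States satisfying E[req ∨ ack U req ∨ ack]: {s0, s1, s2, s3, s4, s5}.

{s0, s1, s2, s3, s4, s5}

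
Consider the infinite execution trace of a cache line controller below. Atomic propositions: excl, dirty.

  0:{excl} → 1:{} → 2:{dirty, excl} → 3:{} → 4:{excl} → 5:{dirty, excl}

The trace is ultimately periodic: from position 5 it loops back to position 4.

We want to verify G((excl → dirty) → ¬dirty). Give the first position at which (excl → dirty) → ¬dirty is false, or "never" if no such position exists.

2

Check (excl → dirty) → ¬dirty at each position in order: 0 ✓, 1 ✓.
At position 2 the labels are {dirty, excl}, so (excl → dirty) → ¬dirty is false there. This is the first violation.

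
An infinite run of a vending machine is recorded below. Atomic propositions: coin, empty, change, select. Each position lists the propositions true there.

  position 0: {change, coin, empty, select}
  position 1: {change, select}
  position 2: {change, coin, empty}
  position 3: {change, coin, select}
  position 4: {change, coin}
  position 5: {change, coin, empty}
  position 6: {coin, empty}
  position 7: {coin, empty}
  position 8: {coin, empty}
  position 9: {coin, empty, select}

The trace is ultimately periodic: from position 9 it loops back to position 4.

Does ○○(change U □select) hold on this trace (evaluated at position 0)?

The position after 0 is 1; ○(change U □select) is false there.

No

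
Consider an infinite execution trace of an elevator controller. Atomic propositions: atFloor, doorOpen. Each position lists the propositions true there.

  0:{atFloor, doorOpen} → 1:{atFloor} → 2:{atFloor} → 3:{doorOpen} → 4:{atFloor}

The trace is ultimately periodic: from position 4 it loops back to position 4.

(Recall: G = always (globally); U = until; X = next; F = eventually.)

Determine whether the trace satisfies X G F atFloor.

Yes

The position after 0 is 1; G F atFloor is true there.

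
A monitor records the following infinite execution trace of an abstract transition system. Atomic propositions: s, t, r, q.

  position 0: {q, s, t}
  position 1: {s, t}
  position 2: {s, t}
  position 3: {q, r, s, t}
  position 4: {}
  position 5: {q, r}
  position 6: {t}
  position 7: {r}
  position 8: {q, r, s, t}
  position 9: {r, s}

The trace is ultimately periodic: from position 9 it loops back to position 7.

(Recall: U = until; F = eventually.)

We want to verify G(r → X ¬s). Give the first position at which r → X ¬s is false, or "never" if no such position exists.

7

Check r → X ¬s at each position in order: 0 ✓, 1 ✓, 2 ✓, 3 ✓, 4 ✓, 5 ✓, 6 ✓.
At position 7 the labels are {r} and the next position 8 has {q, r, s, t}, so r → X ¬s is false there. This is the first violation.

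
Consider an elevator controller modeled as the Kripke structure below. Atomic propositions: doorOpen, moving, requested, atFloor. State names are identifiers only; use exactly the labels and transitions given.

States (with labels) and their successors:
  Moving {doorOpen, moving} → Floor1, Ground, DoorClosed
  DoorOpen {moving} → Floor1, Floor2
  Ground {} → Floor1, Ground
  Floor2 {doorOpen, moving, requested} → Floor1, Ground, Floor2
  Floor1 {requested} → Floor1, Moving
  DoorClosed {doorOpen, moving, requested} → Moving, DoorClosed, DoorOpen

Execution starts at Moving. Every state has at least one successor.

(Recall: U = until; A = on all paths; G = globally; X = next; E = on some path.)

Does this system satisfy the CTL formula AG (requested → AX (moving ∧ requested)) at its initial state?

States satisfying requested → AX (moving ∧ requested): {Moving, DoorOpen, Ground}.
States satisfying AG (requested → AX (moving ∧ requested)): ∅.
DoorClosed is reachable from Moving and violates requested → AX (moving ∧ requested), so AG fails at Moving.
Moving ∉ Sat(AG (requested → AX (moving ∧ requested))).

No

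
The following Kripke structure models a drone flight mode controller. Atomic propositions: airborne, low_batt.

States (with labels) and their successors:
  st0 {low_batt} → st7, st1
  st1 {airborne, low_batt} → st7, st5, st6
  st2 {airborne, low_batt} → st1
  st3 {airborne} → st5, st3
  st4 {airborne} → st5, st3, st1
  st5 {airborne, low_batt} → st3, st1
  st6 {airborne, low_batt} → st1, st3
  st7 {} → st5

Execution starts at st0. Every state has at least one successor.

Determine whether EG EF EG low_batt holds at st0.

States satisfying EF EG low_batt: {st0, st1, st2, st3, st4, st5, st6, st7}.
States satisfying EG EF EG low_batt: {st0, st1, st2, st3, st4, st5, st6, st7}.
st0 ∈ Sat(EG EF EG low_batt).

Yes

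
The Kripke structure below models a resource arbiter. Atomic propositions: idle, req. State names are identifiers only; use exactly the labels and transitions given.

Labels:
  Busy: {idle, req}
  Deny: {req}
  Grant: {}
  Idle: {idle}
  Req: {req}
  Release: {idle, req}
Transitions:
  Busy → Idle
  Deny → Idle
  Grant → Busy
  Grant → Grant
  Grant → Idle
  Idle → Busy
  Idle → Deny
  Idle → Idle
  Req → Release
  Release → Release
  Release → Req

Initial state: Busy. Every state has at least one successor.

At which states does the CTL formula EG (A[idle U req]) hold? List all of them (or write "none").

States satisfying A[idle U req]: {Busy, Deny, Req, Release}.
States satisfying EG (A[idle U req]): {Req, Release}.

{Req, Release}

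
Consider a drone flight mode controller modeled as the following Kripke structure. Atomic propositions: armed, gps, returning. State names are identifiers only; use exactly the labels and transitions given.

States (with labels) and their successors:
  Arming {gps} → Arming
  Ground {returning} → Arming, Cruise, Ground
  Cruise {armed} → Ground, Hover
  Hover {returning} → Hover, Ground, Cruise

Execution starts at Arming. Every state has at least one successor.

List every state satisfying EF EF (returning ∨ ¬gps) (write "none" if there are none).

States satisfying EF (returning ∨ ¬gps): {Ground, Cruise, Hover}.
States satisfying EF EF (returning ∨ ¬gps): {Ground, Cruise, Hover}.

{Ground, Cruise, Hover}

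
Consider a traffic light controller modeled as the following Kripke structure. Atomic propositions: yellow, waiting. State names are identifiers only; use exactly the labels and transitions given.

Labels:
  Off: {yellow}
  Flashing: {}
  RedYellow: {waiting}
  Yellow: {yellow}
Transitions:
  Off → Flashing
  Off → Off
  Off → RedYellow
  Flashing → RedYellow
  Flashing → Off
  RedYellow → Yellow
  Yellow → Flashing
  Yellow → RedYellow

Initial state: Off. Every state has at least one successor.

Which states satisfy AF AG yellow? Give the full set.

States satisfying AG yellow: ∅.
States satisfying AF AG yellow: ∅.

none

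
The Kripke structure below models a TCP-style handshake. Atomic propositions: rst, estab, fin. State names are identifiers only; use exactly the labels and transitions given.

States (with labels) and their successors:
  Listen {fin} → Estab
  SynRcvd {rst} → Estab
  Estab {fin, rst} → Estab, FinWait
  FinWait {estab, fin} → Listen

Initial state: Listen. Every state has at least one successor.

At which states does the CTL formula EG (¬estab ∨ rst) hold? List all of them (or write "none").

States satisfying ¬estab ∨ rst: {Listen, SynRcvd, Estab}.
States satisfying EG (¬estab ∨ rst): {Listen, SynRcvd, Estab}.

{Listen, SynRcvd, Estab}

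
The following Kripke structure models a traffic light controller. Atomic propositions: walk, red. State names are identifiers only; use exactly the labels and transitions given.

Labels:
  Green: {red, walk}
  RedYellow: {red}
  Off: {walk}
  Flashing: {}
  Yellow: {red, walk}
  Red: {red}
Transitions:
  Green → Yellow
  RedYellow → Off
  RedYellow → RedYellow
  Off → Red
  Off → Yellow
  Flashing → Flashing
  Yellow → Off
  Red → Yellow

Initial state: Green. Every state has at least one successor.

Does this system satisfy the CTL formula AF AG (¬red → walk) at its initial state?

States satisfying AG (¬red → walk): {Green, RedYellow, Off, Yellow, Red}.
States satisfying AF AG (¬red → walk): {Green, RedYellow, Off, Yellow, Red}.
Green ∈ Sat(AF AG (¬red → walk)).

Holds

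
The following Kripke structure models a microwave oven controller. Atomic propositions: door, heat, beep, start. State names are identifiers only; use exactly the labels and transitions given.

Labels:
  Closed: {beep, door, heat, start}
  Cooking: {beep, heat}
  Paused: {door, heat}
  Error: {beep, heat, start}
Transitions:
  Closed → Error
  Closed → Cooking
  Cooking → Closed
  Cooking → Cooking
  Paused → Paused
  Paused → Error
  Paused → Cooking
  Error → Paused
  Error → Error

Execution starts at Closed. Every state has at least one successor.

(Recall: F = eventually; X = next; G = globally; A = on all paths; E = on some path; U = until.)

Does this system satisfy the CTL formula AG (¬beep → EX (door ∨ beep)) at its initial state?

Yes

States satisfying ¬beep → EX (door ∨ beep): {Closed, Cooking, Paused, Error}.
States satisfying AG (¬beep → EX (door ∨ beep)): {Closed, Cooking, Paused, Error}.
Every state reachable from Closed satisfies ¬beep → EX (door ∨ beep).
Closed ∈ Sat(AG (¬beep → EX (door ∨ beep))).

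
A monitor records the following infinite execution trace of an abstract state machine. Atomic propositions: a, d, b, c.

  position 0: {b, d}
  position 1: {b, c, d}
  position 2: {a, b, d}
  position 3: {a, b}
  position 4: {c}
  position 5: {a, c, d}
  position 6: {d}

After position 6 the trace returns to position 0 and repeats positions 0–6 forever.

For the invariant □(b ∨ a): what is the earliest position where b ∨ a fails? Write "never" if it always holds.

4

Check b ∨ a at each position in order: 0 ✓, 1 ✓, 2 ✓, 3 ✓.
At position 4 the labels are {c}, so b ∨ a is false there. This is the first violation.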